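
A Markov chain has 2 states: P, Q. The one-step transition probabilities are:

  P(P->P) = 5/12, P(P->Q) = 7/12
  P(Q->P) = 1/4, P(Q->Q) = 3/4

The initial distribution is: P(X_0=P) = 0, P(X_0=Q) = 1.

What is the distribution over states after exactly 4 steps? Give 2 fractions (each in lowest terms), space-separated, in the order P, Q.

Propagating the distribution step by step (d_{t+1} = d_t * P):
d_0 = (P=0, Q=1)
  d_1[P] = 0*5/12 + 1*1/4 = 1/4
  d_1[Q] = 0*7/12 + 1*3/4 = 3/4
d_1 = (P=1/4, Q=3/4)
  d_2[P] = 1/4*5/12 + 3/4*1/4 = 7/24
  d_2[Q] = 1/4*7/12 + 3/4*3/4 = 17/24
d_2 = (P=7/24, Q=17/24)
  d_3[P] = 7/24*5/12 + 17/24*1/4 = 43/144
  d_3[Q] = 7/24*7/12 + 17/24*3/4 = 101/144
d_3 = (P=43/144, Q=101/144)
  d_4[P] = 43/144*5/12 + 101/144*1/4 = 259/864
  d_4[Q] = 43/144*7/12 + 101/144*3/4 = 605/864
d_4 = (P=259/864, Q=605/864)

Answer: 259/864 605/864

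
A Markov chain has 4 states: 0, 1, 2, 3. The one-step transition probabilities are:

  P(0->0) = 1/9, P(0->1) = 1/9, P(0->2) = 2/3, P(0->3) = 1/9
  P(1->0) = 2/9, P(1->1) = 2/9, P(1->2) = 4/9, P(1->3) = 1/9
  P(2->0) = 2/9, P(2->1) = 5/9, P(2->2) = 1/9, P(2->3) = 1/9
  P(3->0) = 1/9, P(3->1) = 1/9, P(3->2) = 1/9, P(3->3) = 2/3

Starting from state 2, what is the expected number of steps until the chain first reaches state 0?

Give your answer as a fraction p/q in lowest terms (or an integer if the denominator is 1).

Answer: 36/7

Derivation:
Let h_i = expected steps to first reach 0 from state i.
Boundary: h_0 = 0.
First-step equations for the other states:
  h_1 = 1 + 2/9*h_0 + 2/9*h_1 + 4/9*h_2 + 1/9*h_3
  h_2 = 1 + 2/9*h_0 + 5/9*h_1 + 1/9*h_2 + 1/9*h_3
  h_3 = 1 + 1/9*h_0 + 1/9*h_1 + 1/9*h_2 + 2/3*h_3

Substituting h_0 = 0 and rearranging gives the linear system (I - Q) h = 1:
  [7/9, -4/9, -1/9] . (h_1, h_2, h_3) = 1
  [-5/9, 8/9, -1/9] . (h_1, h_2, h_3) = 1
  [-1/9, -1/9, 1/3] . (h_1, h_2, h_3) = 1

Solving yields:
  h_1 = 36/7
  h_2 = 36/7
  h_3 = 45/7

Starting state is 2, so the expected hitting time is h_2 = 36/7.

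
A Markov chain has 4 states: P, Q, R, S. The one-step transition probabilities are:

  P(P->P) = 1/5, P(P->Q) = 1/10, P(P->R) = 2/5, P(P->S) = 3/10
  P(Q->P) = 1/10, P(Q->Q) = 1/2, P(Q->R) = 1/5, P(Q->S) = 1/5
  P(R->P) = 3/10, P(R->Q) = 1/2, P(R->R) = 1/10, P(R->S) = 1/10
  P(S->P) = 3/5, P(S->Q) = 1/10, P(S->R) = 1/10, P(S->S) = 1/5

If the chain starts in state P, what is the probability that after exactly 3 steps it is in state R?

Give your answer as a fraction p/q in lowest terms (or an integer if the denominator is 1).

Computing P^3 by repeated multiplication:
P^1 =
  P: [1/5, 1/10, 2/5, 3/10]
  Q: [1/10, 1/2, 1/5, 1/5]
  R: [3/10, 1/2, 1/10, 1/10]
  S: [3/5, 1/10, 1/10, 1/5]
P^2 =
  P: [7/20, 3/10, 17/100, 9/50]
  Q: [1/4, 19/50, 9/50, 19/100]
  R: [1/5, 17/50, 6/25, 11/50]
  S: [7/25, 9/50, 29/100, 1/4]
P^3 =
  P: [259/1000, 36/125, 47/200, 109/500]
  Q: [32/125, 81/250, 213/1000, 207/1000]
  R: [139/500, 83/250, 97/500, 49/250]
  S: [311/1000, 36/125, 101/500, 199/1000]

(P^3)[P -> R] = 47/200

Answer: 47/200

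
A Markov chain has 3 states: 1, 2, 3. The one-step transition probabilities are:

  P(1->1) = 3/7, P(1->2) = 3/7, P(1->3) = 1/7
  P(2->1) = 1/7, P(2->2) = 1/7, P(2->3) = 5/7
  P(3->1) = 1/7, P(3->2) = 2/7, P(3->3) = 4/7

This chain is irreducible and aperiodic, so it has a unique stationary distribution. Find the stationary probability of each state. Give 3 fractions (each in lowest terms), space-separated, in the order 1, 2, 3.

The stationary distribution satisfies pi = pi * P, i.e.:
  pi_1 = 3/7*pi_1 + 1/7*pi_2 + 1/7*pi_3
  pi_2 = 3/7*pi_1 + 1/7*pi_2 + 2/7*pi_3
  pi_3 = 1/7*pi_1 + 5/7*pi_2 + 4/7*pi_3
with normalization: pi_1 + pi_2 + pi_3 = 1.

Using the first 2 balance equations plus normalization, the linear system A*pi = b is:
  [-4/7, 1/7, 1/7] . pi = 0
  [3/7, -6/7, 2/7] . pi = 0
  [1, 1, 1] . pi = 1

Solving yields:
  pi_1 = 1/5
  pi_2 = 11/40
  pi_3 = 21/40

Verification (pi * P):
  1/5*3/7 + 11/40*1/7 + 21/40*1/7 = 1/5 = pi_1  (ok)
  1/5*3/7 + 11/40*1/7 + 21/40*2/7 = 11/40 = pi_2  (ok)
  1/5*1/7 + 11/40*5/7 + 21/40*4/7 = 21/40 = pi_3  (ok)

Answer: 1/5 11/40 21/40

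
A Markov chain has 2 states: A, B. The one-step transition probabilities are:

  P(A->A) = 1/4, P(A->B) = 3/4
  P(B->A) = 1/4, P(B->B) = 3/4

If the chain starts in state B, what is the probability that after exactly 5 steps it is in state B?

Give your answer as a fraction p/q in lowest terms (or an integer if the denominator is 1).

Answer: 3/4

Derivation:
Computing P^5 by repeated multiplication:
P^1 =
  A: [1/4, 3/4]
  B: [1/4, 3/4]
P^2 =
  A: [1/4, 3/4]
  B: [1/4, 3/4]
P^3 =
  A: [1/4, 3/4]
  B: [1/4, 3/4]
P^4 =
  A: [1/4, 3/4]
  B: [1/4, 3/4]
P^5 =
  A: [1/4, 3/4]
  B: [1/4, 3/4]

(P^5)[B -> B] = 3/4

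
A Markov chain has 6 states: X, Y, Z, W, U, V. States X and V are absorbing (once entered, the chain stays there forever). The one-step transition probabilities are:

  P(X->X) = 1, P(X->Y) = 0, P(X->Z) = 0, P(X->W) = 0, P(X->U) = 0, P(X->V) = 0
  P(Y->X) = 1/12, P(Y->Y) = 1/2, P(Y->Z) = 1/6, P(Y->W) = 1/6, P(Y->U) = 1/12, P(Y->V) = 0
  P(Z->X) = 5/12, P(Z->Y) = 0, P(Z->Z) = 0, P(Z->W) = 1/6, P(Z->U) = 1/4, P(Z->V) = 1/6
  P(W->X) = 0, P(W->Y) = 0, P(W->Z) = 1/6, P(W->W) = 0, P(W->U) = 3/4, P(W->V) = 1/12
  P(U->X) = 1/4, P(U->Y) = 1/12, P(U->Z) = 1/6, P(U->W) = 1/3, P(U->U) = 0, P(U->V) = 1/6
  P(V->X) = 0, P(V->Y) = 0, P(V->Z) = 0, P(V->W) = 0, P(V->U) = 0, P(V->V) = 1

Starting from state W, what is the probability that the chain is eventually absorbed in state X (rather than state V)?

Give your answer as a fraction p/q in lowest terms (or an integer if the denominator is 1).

Let a_i = P(absorbed in X | start in state i).
Boundary conditions: a_X = 1, a_V = 0.
For each transient state i, a_i = sum_j P(i->j) * a_j:
  a_Y = 1/12*a_X + 1/2*a_Y + 1/6*a_Z + 1/6*a_W + 1/12*a_U + 0*a_V
  a_Z = 5/12*a_X + 0*a_Y + 0*a_Z + 1/6*a_W + 1/4*a_U + 1/6*a_V
  a_W = 0*a_X + 0*a_Y + 1/6*a_Z + 0*a_W + 3/4*a_U + 1/12*a_V
  a_U = 1/4*a_X + 1/12*a_Y + 1/6*a_Z + 1/3*a_W + 0*a_U + 1/6*a_V

Substituting a_X = 1 and a_V = 0, rearrange to (I - Q) a = r where r[i] = P(i -> X):
  [1/2, -1/6, -1/6, -1/12] . (a_Y, a_Z, a_W, a_U) = 1/12
  [0, 1, -1/6, -1/4] . (a_Y, a_Z, a_W, a_U) = 5/12
  [0, -1/6, 1, -3/4] . (a_Y, a_Z, a_W, a_U) = 0
  [-1/12, -1/6, -1/3, 1] . (a_Y, a_Z, a_W, a_U) = 1/4

Solving yields:
  a_Y = 1051/1555
  a_Z = 1029/1555
  a_W = 1753/3110
  a_U = 188/311

Starting state is W, so the absorption probability is a_W = 1753/3110.

Answer: 1753/3110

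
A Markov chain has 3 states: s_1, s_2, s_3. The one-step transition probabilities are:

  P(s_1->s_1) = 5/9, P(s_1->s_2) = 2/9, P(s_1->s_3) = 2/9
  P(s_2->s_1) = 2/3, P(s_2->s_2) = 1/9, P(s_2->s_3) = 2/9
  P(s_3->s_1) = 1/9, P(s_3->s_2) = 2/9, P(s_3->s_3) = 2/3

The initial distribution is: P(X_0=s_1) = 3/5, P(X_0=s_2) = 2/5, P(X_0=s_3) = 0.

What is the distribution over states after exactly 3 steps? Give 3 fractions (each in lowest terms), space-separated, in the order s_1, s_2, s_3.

Propagating the distribution step by step (d_{t+1} = d_t * P):
d_0 = (s_1=3/5, s_2=2/5, s_3=0)
  d_1[s_1] = 3/5*5/9 + 2/5*2/3 + 0*1/9 = 3/5
  d_1[s_2] = 3/5*2/9 + 2/5*1/9 + 0*2/9 = 8/45
  d_1[s_3] = 3/5*2/9 + 2/5*2/9 + 0*2/3 = 2/9
d_1 = (s_1=3/5, s_2=8/45, s_3=2/9)
  d_2[s_1] = 3/5*5/9 + 8/45*2/3 + 2/9*1/9 = 193/405
  d_2[s_2] = 3/5*2/9 + 8/45*1/9 + 2/9*2/9 = 82/405
  d_2[s_3] = 3/5*2/9 + 8/45*2/9 + 2/9*2/3 = 26/81
d_2 = (s_1=193/405, s_2=82/405, s_3=26/81)
  d_3[s_1] = 193/405*5/9 + 82/405*2/3 + 26/81*1/9 = 529/1215
  d_3[s_2] = 193/405*2/9 + 82/405*1/9 + 26/81*2/9 = 728/3645
  d_3[s_3] = 193/405*2/9 + 82/405*2/9 + 26/81*2/3 = 266/729
d_3 = (s_1=529/1215, s_2=728/3645, s_3=266/729)

Answer: 529/1215 728/3645 266/729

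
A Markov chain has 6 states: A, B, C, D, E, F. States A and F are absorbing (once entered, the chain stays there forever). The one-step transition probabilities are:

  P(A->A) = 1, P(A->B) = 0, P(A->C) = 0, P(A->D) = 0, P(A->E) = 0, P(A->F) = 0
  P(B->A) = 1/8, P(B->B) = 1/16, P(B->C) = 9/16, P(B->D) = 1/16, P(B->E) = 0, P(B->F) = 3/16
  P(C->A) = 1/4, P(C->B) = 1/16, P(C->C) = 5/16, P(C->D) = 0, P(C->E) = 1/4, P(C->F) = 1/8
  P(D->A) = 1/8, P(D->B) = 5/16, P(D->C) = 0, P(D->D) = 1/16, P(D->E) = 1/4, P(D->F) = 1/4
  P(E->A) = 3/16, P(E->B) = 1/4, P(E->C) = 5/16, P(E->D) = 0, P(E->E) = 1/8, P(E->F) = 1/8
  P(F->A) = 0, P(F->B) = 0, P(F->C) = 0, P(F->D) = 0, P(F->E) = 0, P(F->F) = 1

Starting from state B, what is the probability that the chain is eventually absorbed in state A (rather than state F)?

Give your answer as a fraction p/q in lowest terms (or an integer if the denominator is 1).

Answer: 6840/12617

Derivation:
Let a_i = P(absorbed in A | start in state i).
Boundary conditions: a_A = 1, a_F = 0.
For each transient state i, a_i = sum_j P(i->j) * a_j:
  a_B = 1/8*a_A + 1/16*a_B + 9/16*a_C + 1/16*a_D + 0*a_E + 3/16*a_F
  a_C = 1/4*a_A + 1/16*a_B + 5/16*a_C + 0*a_D + 1/4*a_E + 1/8*a_F
  a_D = 1/8*a_A + 5/16*a_B + 0*a_C + 1/16*a_D + 1/4*a_E + 1/4*a_F
  a_E = 3/16*a_A + 1/4*a_B + 5/16*a_C + 0*a_D + 1/8*a_E + 1/8*a_F

Substituting a_A = 1 and a_F = 0, rearrange to (I - Q) a = r where r[i] = P(i -> A):
  [15/16, -9/16, -1/16, 0] . (a_B, a_C, a_D, a_E) = 1/8
  [-1/16, 11/16, 0, -1/4] . (a_B, a_C, a_D, a_E) = 1/4
  [-5/16, 0, 15/16, -1/4] . (a_B, a_C, a_D, a_E) = 1/8
  [-1/4, -5/16, 0, 7/8] . (a_B, a_C, a_D, a_E) = 3/16

Solving yields:
  a_B = 6840/12617
  a_C = 7934/12617
  a_D = 5960/12617
  a_E = 14983/25234

Starting state is B, so the absorption probability is a_B = 6840/12617.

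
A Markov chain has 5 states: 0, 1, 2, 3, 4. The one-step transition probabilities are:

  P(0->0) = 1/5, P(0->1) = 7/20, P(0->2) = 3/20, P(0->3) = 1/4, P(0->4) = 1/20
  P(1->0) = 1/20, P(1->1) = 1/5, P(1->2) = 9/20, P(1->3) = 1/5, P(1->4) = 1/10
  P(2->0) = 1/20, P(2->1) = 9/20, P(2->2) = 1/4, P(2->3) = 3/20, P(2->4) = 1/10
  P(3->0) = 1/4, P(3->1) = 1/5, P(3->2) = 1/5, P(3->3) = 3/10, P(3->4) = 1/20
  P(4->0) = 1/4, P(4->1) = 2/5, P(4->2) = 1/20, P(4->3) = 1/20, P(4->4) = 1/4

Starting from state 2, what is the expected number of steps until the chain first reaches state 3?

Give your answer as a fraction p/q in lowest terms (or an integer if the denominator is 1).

Answer: 146500/24129

Derivation:
Let h_i = expected steps to first reach 3 from state i.
Boundary: h_3 = 0.
First-step equations for the other states:
  h_0 = 1 + 1/5*h_0 + 7/20*h_1 + 3/20*h_2 + 1/4*h_3 + 1/20*h_4
  h_1 = 1 + 1/20*h_0 + 1/5*h_1 + 9/20*h_2 + 1/5*h_3 + 1/10*h_4
  h_2 = 1 + 1/20*h_0 + 9/20*h_1 + 1/4*h_2 + 3/20*h_3 + 1/10*h_4
  h_4 = 1 + 1/4*h_0 + 2/5*h_1 + 1/20*h_2 + 1/20*h_3 + 1/4*h_4

Substituting h_3 = 0 and rearranging gives the linear system (I - Q) h = 1:
  [4/5, -7/20, -3/20, -1/20] . (h_0, h_1, h_2, h_4) = 1
  [-1/20, 4/5, -9/20, -1/10] . (h_0, h_1, h_2, h_4) = 1
  [-1/20, -9/20, 3/4, -1/10] . (h_0, h_1, h_2, h_4) = 1
  [-1/4, -2/5, -1/20, 3/4] . (h_0, h_1, h_2, h_4) = 1

Solving yields:
  h_0 = 129160/24129
  h_1 = 46880/8043
  h_2 = 146500/24129
  h_4 = 160000/24129

Starting state is 2, so the expected hitting time is h_2 = 146500/24129.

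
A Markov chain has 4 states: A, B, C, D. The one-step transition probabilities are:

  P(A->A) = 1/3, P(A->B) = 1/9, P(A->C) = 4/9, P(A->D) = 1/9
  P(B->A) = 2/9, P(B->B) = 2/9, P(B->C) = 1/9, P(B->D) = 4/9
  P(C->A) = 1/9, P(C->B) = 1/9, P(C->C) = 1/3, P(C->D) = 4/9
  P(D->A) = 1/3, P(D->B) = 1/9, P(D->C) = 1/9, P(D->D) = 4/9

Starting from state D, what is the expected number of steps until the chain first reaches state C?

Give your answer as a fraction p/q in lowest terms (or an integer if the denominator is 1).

Let h_i = expected steps to first reach C from state i.
Boundary: h_C = 0.
First-step equations for the other states:
  h_A = 1 + 1/3*h_A + 1/9*h_B + 4/9*h_C + 1/9*h_D
  h_B = 1 + 2/9*h_A + 2/9*h_B + 1/9*h_C + 4/9*h_D
  h_D = 1 + 1/3*h_A + 1/9*h_B + 1/9*h_C + 4/9*h_D

Substituting h_C = 0 and rearranging gives the linear system (I - Q) h = 1:
  [2/3, -1/9, -1/9] . (h_A, h_B, h_D) = 1
  [-2/9, 7/9, -4/9] . (h_A, h_B, h_D) = 1
  [-1/3, -1/9, 5/9] . (h_A, h_B, h_D) = 1

Solving yields:
  h_A = 144/47
  h_B = 225/47
  h_D = 216/47

Starting state is D, so the expected hitting time is h_D = 216/47.

Answer: 216/47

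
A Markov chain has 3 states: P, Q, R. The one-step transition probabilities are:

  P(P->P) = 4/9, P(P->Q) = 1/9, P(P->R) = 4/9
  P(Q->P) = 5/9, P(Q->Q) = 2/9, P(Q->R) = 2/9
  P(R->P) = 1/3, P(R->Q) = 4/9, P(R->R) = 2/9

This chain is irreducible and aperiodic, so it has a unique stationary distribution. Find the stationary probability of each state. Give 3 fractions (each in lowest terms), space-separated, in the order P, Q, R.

Answer: 41/94 23/94 15/47

Derivation:
The stationary distribution satisfies pi = pi * P, i.e.:
  pi_P = 4/9*pi_P + 5/9*pi_Q + 1/3*pi_R
  pi_Q = 1/9*pi_P + 2/9*pi_Q + 4/9*pi_R
  pi_R = 4/9*pi_P + 2/9*pi_Q + 2/9*pi_R
with normalization: pi_P + pi_Q + pi_R = 1.

Using the first 2 balance equations plus normalization, the linear system A*pi = b is:
  [-5/9, 5/9, 1/3] . pi = 0
  [1/9, -7/9, 4/9] . pi = 0
  [1, 1, 1] . pi = 1

Solving yields:
  pi_P = 41/94
  pi_Q = 23/94
  pi_R = 15/47

Verification (pi * P):
  41/94*4/9 + 23/94*5/9 + 15/47*1/3 = 41/94 = pi_P  (ok)
  41/94*1/9 + 23/94*2/9 + 15/47*4/9 = 23/94 = pi_Q  (ok)
  41/94*4/9 + 23/94*2/9 + 15/47*2/9 = 15/47 = pi_R  (ok)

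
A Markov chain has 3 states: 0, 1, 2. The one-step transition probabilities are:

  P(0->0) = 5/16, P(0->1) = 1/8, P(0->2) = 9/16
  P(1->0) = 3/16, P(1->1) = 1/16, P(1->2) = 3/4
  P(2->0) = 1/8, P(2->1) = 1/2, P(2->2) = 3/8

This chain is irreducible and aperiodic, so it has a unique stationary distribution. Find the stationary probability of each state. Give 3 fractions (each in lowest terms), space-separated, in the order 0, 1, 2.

Answer: 54/305 92/305 159/305

Derivation:
The stationary distribution satisfies pi = pi * P, i.e.:
  pi_0 = 5/16*pi_0 + 3/16*pi_1 + 1/8*pi_2
  pi_1 = 1/8*pi_0 + 1/16*pi_1 + 1/2*pi_2
  pi_2 = 9/16*pi_0 + 3/4*pi_1 + 3/8*pi_2
with normalization: pi_0 + pi_1 + pi_2 = 1.

Using the first 2 balance equations plus normalization, the linear system A*pi = b is:
  [-11/16, 3/16, 1/8] . pi = 0
  [1/8, -15/16, 1/2] . pi = 0
  [1, 1, 1] . pi = 1

Solving yields:
  pi_0 = 54/305
  pi_1 = 92/305
  pi_2 = 159/305

Verification (pi * P):
  54/305*5/16 + 92/305*3/16 + 159/305*1/8 = 54/305 = pi_0  (ok)
  54/305*1/8 + 92/305*1/16 + 159/305*1/2 = 92/305 = pi_1  (ok)
  54/305*9/16 + 92/305*3/4 + 159/305*3/8 = 159/305 = pi_2  (ok)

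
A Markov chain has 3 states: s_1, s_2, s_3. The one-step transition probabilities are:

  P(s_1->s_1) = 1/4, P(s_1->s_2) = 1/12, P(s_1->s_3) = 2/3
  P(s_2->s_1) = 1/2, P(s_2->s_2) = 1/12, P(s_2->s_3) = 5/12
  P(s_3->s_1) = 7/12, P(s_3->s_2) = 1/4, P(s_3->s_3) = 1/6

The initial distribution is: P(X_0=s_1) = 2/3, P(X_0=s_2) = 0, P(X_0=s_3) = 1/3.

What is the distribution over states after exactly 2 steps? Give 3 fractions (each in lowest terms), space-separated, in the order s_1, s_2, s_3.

Propagating the distribution step by step (d_{t+1} = d_t * P):
d_0 = (s_1=2/3, s_2=0, s_3=1/3)
  d_1[s_1] = 2/3*1/4 + 0*1/2 + 1/3*7/12 = 13/36
  d_1[s_2] = 2/3*1/12 + 0*1/12 + 1/3*1/4 = 5/36
  d_1[s_3] = 2/3*2/3 + 0*5/12 + 1/3*1/6 = 1/2
d_1 = (s_1=13/36, s_2=5/36, s_3=1/2)
  d_2[s_1] = 13/36*1/4 + 5/36*1/2 + 1/2*7/12 = 65/144
  d_2[s_2] = 13/36*1/12 + 5/36*1/12 + 1/2*1/4 = 1/6
  d_2[s_3] = 13/36*2/3 + 5/36*5/12 + 1/2*1/6 = 55/144
d_2 = (s_1=65/144, s_2=1/6, s_3=55/144)

Answer: 65/144 1/6 55/144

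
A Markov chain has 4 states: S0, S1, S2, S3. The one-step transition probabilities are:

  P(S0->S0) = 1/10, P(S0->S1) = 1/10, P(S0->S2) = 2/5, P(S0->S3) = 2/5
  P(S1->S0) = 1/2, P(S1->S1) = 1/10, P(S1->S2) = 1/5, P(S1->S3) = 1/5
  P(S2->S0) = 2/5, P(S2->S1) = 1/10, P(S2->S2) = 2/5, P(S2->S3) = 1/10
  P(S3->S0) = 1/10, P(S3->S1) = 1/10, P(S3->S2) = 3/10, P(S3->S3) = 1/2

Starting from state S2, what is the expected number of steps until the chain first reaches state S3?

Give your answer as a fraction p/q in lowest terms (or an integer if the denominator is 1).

Let h_i = expected steps to first reach S3 from state i.
Boundary: h_S3 = 0.
First-step equations for the other states:
  h_S0 = 1 + 1/10*h_S0 + 1/10*h_S1 + 2/5*h_S2 + 2/5*h_S3
  h_S1 = 1 + 1/2*h_S0 + 1/10*h_S1 + 1/5*h_S2 + 1/5*h_S3
  h_S2 = 1 + 2/5*h_S0 + 1/10*h_S1 + 2/5*h_S2 + 1/10*h_S3

Substituting h_S3 = 0 and rearranging gives the linear system (I - Q) h = 1:
  [9/10, -1/10, -2/5] . (h_S0, h_S1, h_S2) = 1
  [-1/2, 9/10, -1/5] . (h_S0, h_S1, h_S2) = 1
  [-2/5, -1/10, 3/5] . (h_S0, h_S1, h_S2) = 1

Solving yields:
  h_S0 = 500/133
  h_S1 = 30/7
  h_S2 = 650/133

Starting state is S2, so the expected hitting time is h_S2 = 650/133.

Answer: 650/133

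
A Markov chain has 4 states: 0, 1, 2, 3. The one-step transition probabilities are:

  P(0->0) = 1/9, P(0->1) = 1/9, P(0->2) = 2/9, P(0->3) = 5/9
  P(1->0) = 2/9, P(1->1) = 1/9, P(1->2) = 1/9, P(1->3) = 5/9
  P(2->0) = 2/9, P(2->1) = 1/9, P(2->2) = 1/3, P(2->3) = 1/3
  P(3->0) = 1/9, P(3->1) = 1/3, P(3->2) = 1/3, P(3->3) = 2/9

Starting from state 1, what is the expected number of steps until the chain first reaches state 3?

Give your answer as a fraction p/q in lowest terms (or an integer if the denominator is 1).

Answer: 315/163

Derivation:
Let h_i = expected steps to first reach 3 from state i.
Boundary: h_3 = 0.
First-step equations for the other states:
  h_0 = 1 + 1/9*h_0 + 1/9*h_1 + 2/9*h_2 + 5/9*h_3
  h_1 = 1 + 2/9*h_0 + 1/9*h_1 + 1/9*h_2 + 5/9*h_3
  h_2 = 1 + 2/9*h_0 + 1/9*h_1 + 1/3*h_2 + 1/3*h_3

Substituting h_3 = 0 and rearranging gives the linear system (I - Q) h = 1:
  [8/9, -1/9, -2/9] . (h_0, h_1, h_2) = 1
  [-2/9, 8/9, -1/9] . (h_0, h_1, h_2) = 1
  [-2/9, -1/9, 2/3] . (h_0, h_1, h_2) = 1

Solving yields:
  h_0 = 324/163
  h_1 = 315/163
  h_2 = 405/163

Starting state is 1, so the expected hitting time is h_1 = 315/163.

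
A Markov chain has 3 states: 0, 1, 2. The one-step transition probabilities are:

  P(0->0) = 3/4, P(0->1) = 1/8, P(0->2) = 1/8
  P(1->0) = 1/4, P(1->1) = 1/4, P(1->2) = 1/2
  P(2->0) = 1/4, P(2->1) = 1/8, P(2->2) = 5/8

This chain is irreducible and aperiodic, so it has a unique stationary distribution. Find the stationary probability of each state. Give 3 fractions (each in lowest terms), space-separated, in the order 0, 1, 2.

The stationary distribution satisfies pi = pi * P, i.e.:
  pi_0 = 3/4*pi_0 + 1/4*pi_1 + 1/4*pi_2
  pi_1 = 1/8*pi_0 + 1/4*pi_1 + 1/8*pi_2
  pi_2 = 1/8*pi_0 + 1/2*pi_1 + 5/8*pi_2
with normalization: pi_0 + pi_1 + pi_2 = 1.

Using the first 2 balance equations plus normalization, the linear system A*pi = b is:
  [-1/4, 1/4, 1/4] . pi = 0
  [1/8, -3/4, 1/8] . pi = 0
  [1, 1, 1] . pi = 1

Solving yields:
  pi_0 = 1/2
  pi_1 = 1/7
  pi_2 = 5/14

Verification (pi * P):
  1/2*3/4 + 1/7*1/4 + 5/14*1/4 = 1/2 = pi_0  (ok)
  1/2*1/8 + 1/7*1/4 + 5/14*1/8 = 1/7 = pi_1  (ok)
  1/2*1/8 + 1/7*1/2 + 5/14*5/8 = 5/14 = pi_2  (ok)

Answer: 1/2 1/7 5/14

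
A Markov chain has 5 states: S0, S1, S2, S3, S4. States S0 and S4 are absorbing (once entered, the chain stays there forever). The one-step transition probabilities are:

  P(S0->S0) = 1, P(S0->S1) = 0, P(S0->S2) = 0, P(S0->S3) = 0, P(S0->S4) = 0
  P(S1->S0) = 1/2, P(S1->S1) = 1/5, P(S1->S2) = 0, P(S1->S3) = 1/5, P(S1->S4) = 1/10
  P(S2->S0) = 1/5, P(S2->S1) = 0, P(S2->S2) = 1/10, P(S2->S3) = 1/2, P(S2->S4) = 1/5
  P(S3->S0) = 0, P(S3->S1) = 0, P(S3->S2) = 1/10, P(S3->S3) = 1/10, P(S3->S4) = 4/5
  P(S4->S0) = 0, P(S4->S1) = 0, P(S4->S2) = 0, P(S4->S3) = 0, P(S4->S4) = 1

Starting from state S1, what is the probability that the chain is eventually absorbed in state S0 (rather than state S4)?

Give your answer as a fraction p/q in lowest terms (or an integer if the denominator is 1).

Answer: 12/19

Derivation:
Let a_i = P(absorbed in S0 | start in state i).
Boundary conditions: a_S0 = 1, a_S4 = 0.
For each transient state i, a_i = sum_j P(i->j) * a_j:
  a_S1 = 1/2*a_S0 + 1/5*a_S1 + 0*a_S2 + 1/5*a_S3 + 1/10*a_S4
  a_S2 = 1/5*a_S0 + 0*a_S1 + 1/10*a_S2 + 1/2*a_S3 + 1/5*a_S4
  a_S3 = 0*a_S0 + 0*a_S1 + 1/10*a_S2 + 1/10*a_S3 + 4/5*a_S4

Substituting a_S0 = 1 and a_S4 = 0, rearrange to (I - Q) a = r where r[i] = P(i -> S0):
  [4/5, 0, -1/5] . (a_S1, a_S2, a_S3) = 1/2
  [0, 9/10, -1/2] . (a_S1, a_S2, a_S3) = 1/5
  [0, -1/10, 9/10] . (a_S1, a_S2, a_S3) = 0

Solving yields:
  a_S1 = 12/19
  a_S2 = 9/38
  a_S3 = 1/38

Starting state is S1, so the absorption probability is a_S1 = 12/19.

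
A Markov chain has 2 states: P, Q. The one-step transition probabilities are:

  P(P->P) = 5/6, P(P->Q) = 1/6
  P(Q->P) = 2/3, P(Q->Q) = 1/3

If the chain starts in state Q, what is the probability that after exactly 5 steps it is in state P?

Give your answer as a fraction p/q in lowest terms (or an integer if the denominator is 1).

Computing P^5 by repeated multiplication:
P^1 =
  P: [5/6, 1/6]
  Q: [2/3, 1/3]
P^2 =
  P: [29/36, 7/36]
  Q: [7/9, 2/9]
P^3 =
  P: [173/216, 43/216]
  Q: [43/54, 11/54]
P^4 =
  P: [1037/1296, 259/1296]
  Q: [259/324, 65/324]
P^5 =
  P: [6221/7776, 1555/7776]
  Q: [1555/1944, 389/1944]

(P^5)[Q -> P] = 1555/1944

Answer: 1555/1944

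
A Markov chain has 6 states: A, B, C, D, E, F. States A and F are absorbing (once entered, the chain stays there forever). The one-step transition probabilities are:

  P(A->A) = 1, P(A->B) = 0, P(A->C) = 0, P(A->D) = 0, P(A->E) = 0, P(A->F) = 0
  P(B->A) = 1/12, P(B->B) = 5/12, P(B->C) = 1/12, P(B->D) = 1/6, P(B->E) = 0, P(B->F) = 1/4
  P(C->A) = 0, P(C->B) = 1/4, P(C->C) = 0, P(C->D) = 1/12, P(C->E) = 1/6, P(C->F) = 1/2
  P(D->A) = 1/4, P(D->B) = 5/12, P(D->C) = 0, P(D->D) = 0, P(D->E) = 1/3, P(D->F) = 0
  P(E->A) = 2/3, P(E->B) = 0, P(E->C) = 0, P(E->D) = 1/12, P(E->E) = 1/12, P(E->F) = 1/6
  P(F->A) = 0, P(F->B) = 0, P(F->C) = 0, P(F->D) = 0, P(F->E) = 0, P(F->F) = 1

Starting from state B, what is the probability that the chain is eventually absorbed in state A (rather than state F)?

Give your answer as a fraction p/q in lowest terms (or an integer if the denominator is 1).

Answer: 3359/8983

Derivation:
Let a_i = P(absorbed in A | start in state i).
Boundary conditions: a_A = 1, a_F = 0.
For each transient state i, a_i = sum_j P(i->j) * a_j:
  a_B = 1/12*a_A + 5/12*a_B + 1/12*a_C + 1/6*a_D + 0*a_E + 1/4*a_F
  a_C = 0*a_A + 1/4*a_B + 0*a_C + 1/12*a_D + 1/6*a_E + 1/2*a_F
  a_D = 1/4*a_A + 5/12*a_B + 0*a_C + 0*a_D + 1/3*a_E + 0*a_F
  a_E = 2/3*a_A + 0*a_B + 0*a_C + 1/12*a_D + 1/12*a_E + 1/6*a_F

Substituting a_A = 1 and a_F = 0, rearrange to (I - Q) a = r where r[i] = P(i -> A):
  [7/12, -1/12, -1/6, 0] . (a_B, a_C, a_D, a_E) = 1/12
  [-1/4, 1, -1/12, -1/6] . (a_B, a_C, a_D, a_E) = 0
  [-5/12, 0, 1, -1/3] . (a_B, a_C, a_D, a_E) = 1/4
  [0, 0, -1/12, 11/12] . (a_B, a_C, a_D, a_E) = 2/3

Solving yields:
  a_B = 3359/8983
  a_C = 2520/8983
  a_D = 6005/8983
  a_E = 7079/8983

Starting state is B, so the absorption probability is a_B = 3359/8983.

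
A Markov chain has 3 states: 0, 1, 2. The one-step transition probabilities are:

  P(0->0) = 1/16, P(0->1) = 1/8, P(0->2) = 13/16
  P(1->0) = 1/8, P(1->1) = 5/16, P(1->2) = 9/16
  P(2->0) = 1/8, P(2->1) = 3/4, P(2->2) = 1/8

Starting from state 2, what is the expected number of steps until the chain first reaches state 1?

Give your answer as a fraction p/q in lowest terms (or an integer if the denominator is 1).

Answer: 34/23

Derivation:
Let h_i = expected steps to first reach 1 from state i.
Boundary: h_1 = 0.
First-step equations for the other states:
  h_0 = 1 + 1/16*h_0 + 1/8*h_1 + 13/16*h_2
  h_2 = 1 + 1/8*h_0 + 3/4*h_1 + 1/8*h_2

Substituting h_1 = 0 and rearranging gives the linear system (I - Q) h = 1:
  [15/16, -13/16] . (h_0, h_2) = 1
  [-1/8, 7/8] . (h_0, h_2) = 1

Solving yields:
  h_0 = 54/23
  h_2 = 34/23

Starting state is 2, so the expected hitting time is h_2 = 34/23.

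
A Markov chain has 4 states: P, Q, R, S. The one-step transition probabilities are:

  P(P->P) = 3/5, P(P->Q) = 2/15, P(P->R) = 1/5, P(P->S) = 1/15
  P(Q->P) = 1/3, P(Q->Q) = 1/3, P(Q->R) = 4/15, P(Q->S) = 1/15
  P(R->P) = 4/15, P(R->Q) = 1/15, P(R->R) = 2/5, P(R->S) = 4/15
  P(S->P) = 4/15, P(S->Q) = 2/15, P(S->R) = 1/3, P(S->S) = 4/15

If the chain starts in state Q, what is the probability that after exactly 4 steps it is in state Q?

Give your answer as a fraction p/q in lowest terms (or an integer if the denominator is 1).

Answer: 7309/50625

Derivation:
Computing P^4 by repeated multiplication:
P^1 =
  P: [3/5, 2/15, 1/5, 1/15]
  Q: [1/3, 1/3, 4/15, 1/15]
  R: [4/15, 1/15, 2/5, 4/15]
  S: [4/15, 2/15, 1/3, 4/15]
P^2 =
  P: [107/225, 11/75, 58/225, 3/25]
  Q: [2/5, 41/225, 64/225, 2/15]
  R: [9/25, 3/25, 8/25, 1/5]
  S: [82/225, 31/225, 14/45, 14/75]
P^3 =
  P: [1468/3375, 491/3375, 104/375, 32/225]
  Q: [1391/3375, 509/3375, 968/3375, 169/1125]
  R: [148/375, 17/125, 112/375, 64/375]
  S: [149/375, 473/3375, 8/27, 187/1125]
P^4 =
  P: [21331/50625, 2429/16875, 14384/50625, 847/5625]
  Q: [6988/16875, 7309/50625, 14552/50625, 104/675]
  R: [2291/5625, 791/5625, 328/1125, 301/1875]
  S: [20678/50625, 7169/50625, 2944/10125, 2686/16875]

(P^4)[Q -> Q] = 7309/50625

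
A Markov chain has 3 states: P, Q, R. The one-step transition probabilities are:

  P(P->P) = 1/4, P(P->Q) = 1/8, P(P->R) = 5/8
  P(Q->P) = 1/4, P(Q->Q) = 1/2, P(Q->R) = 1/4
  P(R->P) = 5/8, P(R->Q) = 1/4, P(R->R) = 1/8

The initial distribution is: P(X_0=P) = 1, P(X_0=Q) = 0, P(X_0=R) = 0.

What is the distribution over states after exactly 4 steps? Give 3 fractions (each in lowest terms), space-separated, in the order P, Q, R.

Propagating the distribution step by step (d_{t+1} = d_t * P):
d_0 = (P=1, Q=0, R=0)
  d_1[P] = 1*1/4 + 0*1/4 + 0*5/8 = 1/4
  d_1[Q] = 1*1/8 + 0*1/2 + 0*1/4 = 1/8
  d_1[R] = 1*5/8 + 0*1/4 + 0*1/8 = 5/8
d_1 = (P=1/4, Q=1/8, R=5/8)
  d_2[P] = 1/4*1/4 + 1/8*1/4 + 5/8*5/8 = 31/64
  d_2[Q] = 1/4*1/8 + 1/8*1/2 + 5/8*1/4 = 1/4
  d_2[R] = 1/4*5/8 + 1/8*1/4 + 5/8*1/8 = 17/64
d_2 = (P=31/64, Q=1/4, R=17/64)
  d_3[P] = 31/64*1/4 + 1/4*1/4 + 17/64*5/8 = 179/512
  d_3[Q] = 31/64*1/8 + 1/4*1/2 + 17/64*1/4 = 129/512
  d_3[R] = 31/64*5/8 + 1/4*1/4 + 17/64*1/8 = 51/128
d_3 = (P=179/512, Q=129/512, R=51/128)
  d_4[P] = 179/512*1/4 + 129/512*1/4 + 51/128*5/8 = 409/1024
  d_4[Q] = 179/512*1/8 + 129/512*1/2 + 51/128*1/4 = 1103/4096
  d_4[R] = 179/512*5/8 + 129/512*1/4 + 51/128*1/8 = 1357/4096
d_4 = (P=409/1024, Q=1103/4096, R=1357/4096)

Answer: 409/1024 1103/4096 1357/4096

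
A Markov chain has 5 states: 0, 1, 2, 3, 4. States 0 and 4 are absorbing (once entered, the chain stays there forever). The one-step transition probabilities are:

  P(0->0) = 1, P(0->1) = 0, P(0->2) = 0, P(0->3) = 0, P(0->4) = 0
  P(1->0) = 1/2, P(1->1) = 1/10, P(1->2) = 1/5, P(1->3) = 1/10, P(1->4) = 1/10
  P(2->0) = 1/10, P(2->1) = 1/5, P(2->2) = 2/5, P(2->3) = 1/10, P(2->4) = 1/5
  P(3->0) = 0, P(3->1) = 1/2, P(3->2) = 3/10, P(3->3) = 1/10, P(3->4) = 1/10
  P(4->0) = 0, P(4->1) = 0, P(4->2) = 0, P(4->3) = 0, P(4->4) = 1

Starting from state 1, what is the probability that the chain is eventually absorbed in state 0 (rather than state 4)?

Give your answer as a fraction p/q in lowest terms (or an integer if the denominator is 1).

Let a_i = P(absorbed in 0 | start in state i).
Boundary conditions: a_0 = 1, a_4 = 0.
For each transient state i, a_i = sum_j P(i->j) * a_j:
  a_1 = 1/2*a_0 + 1/10*a_1 + 1/5*a_2 + 1/10*a_3 + 1/10*a_4
  a_2 = 1/10*a_0 + 1/5*a_1 + 2/5*a_2 + 1/10*a_3 + 1/5*a_4
  a_3 = 0*a_0 + 1/2*a_1 + 3/10*a_2 + 1/10*a_3 + 1/10*a_4

Substituting a_0 = 1 and a_4 = 0, rearrange to (I - Q) a = r where r[i] = P(i -> 0):
  [9/10, -1/5, -1/10] . (a_1, a_2, a_3) = 1/2
  [-1/5, 3/5, -1/10] . (a_1, a_2, a_3) = 1/10
  [-1/2, -3/10, 9/10] . (a_1, a_2, a_3) = 0

Solving yields:
  a_1 = 276/377
  a_2 = 191/377
  a_3 = 217/377

Starting state is 1, so the absorption probability is a_1 = 276/377.

Answer: 276/377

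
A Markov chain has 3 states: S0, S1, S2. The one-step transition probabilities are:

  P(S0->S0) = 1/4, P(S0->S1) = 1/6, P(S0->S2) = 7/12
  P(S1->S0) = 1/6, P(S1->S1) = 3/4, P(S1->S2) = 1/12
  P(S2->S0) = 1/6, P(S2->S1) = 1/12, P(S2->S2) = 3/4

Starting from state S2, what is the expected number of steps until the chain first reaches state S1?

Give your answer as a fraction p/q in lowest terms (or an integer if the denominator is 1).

Let h_i = expected steps to first reach S1 from state i.
Boundary: h_S1 = 0.
First-step equations for the other states:
  h_S0 = 1 + 1/4*h_S0 + 1/6*h_S1 + 7/12*h_S2
  h_S2 = 1 + 1/6*h_S0 + 1/12*h_S1 + 3/4*h_S2

Substituting h_S1 = 0 and rearranging gives the linear system (I - Q) h = 1:
  [3/4, -7/12] . (h_S0, h_S2) = 1
  [-1/6, 1/4] . (h_S0, h_S2) = 1

Solving yields:
  h_S0 = 120/13
  h_S2 = 132/13

Starting state is S2, so the expected hitting time is h_S2 = 132/13.

Answer: 132/13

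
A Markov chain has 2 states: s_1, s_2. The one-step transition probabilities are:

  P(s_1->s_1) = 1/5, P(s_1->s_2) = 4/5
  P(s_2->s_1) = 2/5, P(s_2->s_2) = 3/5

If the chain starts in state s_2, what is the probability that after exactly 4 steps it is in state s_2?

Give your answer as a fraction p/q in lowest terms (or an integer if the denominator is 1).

Computing P^4 by repeated multiplication:
P^1 =
  s_1: [1/5, 4/5]
  s_2: [2/5, 3/5]
P^2 =
  s_1: [9/25, 16/25]
  s_2: [8/25, 17/25]
P^3 =
  s_1: [41/125, 84/125]
  s_2: [42/125, 83/125]
P^4 =
  s_1: [209/625, 416/625]
  s_2: [208/625, 417/625]

(P^4)[s_2 -> s_2] = 417/625

Answer: 417/625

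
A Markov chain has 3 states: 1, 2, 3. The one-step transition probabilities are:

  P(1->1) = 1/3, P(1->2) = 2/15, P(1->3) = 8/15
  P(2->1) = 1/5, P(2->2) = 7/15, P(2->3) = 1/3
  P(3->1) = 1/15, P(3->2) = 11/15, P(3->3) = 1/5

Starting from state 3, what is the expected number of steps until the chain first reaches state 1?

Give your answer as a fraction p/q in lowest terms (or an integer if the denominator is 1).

Let h_i = expected steps to first reach 1 from state i.
Boundary: h_1 = 0.
First-step equations for the other states:
  h_2 = 1 + 1/5*h_1 + 7/15*h_2 + 1/3*h_3
  h_3 = 1 + 1/15*h_1 + 11/15*h_2 + 1/5*h_3

Substituting h_1 = 0 and rearranging gives the linear system (I - Q) h = 1:
  [8/15, -1/3] . (h_2, h_3) = 1
  [-11/15, 4/5] . (h_2, h_3) = 1

Solving yields:
  h_2 = 255/41
  h_3 = 285/41

Starting state is 3, so the expected hitting time is h_3 = 285/41.

Answer: 285/41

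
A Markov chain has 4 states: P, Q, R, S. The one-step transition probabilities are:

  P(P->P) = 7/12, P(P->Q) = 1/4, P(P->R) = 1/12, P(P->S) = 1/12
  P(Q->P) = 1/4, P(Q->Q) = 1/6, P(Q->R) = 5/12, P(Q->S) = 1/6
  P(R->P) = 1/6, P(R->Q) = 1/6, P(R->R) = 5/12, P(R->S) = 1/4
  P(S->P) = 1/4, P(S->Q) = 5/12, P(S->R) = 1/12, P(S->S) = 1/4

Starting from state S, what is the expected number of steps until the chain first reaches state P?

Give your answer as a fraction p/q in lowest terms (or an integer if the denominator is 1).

Let h_i = expected steps to first reach P from state i.
Boundary: h_P = 0.
First-step equations for the other states:
  h_Q = 1 + 1/4*h_P + 1/6*h_Q + 5/12*h_R + 1/6*h_S
  h_R = 1 + 1/6*h_P + 1/6*h_Q + 5/12*h_R + 1/4*h_S
  h_S = 1 + 1/4*h_P + 5/12*h_Q + 1/12*h_R + 1/4*h_S

Substituting h_P = 0 and rearranging gives the linear system (I - Q) h = 1:
  [5/6, -5/12, -1/6] . (h_Q, h_R, h_S) = 1
  [-1/6, 7/12, -1/4] . (h_Q, h_R, h_S) = 1
  [-5/12, -1/12, 3/4] . (h_Q, h_R, h_S) = 1

Solving yields:
  h_Q = 1632/361
  h_R = 1764/361
  h_S = 1584/361

Starting state is S, so the expected hitting time is h_S = 1584/361.

Answer: 1584/361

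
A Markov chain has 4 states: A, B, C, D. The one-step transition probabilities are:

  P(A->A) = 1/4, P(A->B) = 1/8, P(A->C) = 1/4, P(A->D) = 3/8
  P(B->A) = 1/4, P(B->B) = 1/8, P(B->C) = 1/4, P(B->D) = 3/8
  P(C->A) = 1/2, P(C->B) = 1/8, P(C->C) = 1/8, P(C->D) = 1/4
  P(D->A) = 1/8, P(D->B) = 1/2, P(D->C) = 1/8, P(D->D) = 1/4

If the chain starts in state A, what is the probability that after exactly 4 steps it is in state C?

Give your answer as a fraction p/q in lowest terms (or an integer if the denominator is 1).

Answer: 191/1024

Derivation:
Computing P^4 by repeated multiplication:
P^1 =
  A: [1/4, 1/8, 1/4, 3/8]
  B: [1/4, 1/8, 1/4, 3/8]
  C: [1/2, 1/8, 1/8, 1/4]
  D: [1/8, 1/2, 1/8, 1/4]
P^2 =
  A: [17/64, 17/64, 11/64, 19/64]
  B: [17/64, 17/64, 11/64, 19/64]
  C: [1/4, 7/32, 13/64, 21/64]
  D: [1/4, 7/32, 13/64, 21/64]
P^3 =
  A: [131/512, 121/512, 49/256, 81/256]
  B: [131/512, 121/512, 49/256, 81/256]
  C: [133/512, 127/512, 47/256, 79/256]
  D: [133/512, 127/512, 47/256, 79/256]
P^4 =
  A: [529/2048, 499/2048, 191/1024, 319/1024]
  B: [529/2048, 499/2048, 191/1024, 319/1024]
  C: [527/2048, 493/2048, 193/1024, 321/1024]
  D: [527/2048, 493/2048, 193/1024, 321/1024]

(P^4)[A -> C] = 191/1024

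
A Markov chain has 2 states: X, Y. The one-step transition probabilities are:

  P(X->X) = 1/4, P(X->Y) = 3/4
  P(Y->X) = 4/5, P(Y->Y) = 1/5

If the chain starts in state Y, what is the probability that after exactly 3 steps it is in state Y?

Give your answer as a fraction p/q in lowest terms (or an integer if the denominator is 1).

Computing P^3 by repeated multiplication:
P^1 =
  X: [1/4, 3/4]
  Y: [4/5, 1/5]
P^2 =
  X: [53/80, 27/80]
  Y: [9/25, 16/25]
P^3 =
  X: [697/1600, 903/1600]
  Y: [301/500, 199/500]

(P^3)[Y -> Y] = 199/500

Answer: 199/500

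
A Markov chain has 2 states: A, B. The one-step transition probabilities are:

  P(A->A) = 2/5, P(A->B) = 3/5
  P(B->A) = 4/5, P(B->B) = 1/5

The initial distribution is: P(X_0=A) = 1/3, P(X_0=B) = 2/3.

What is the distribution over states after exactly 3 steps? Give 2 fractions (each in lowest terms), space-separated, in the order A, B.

Answer: 44/75 31/75

Derivation:
Propagating the distribution step by step (d_{t+1} = d_t * P):
d_0 = (A=1/3, B=2/3)
  d_1[A] = 1/3*2/5 + 2/3*4/5 = 2/3
  d_1[B] = 1/3*3/5 + 2/3*1/5 = 1/3
d_1 = (A=2/3, B=1/3)
  d_2[A] = 2/3*2/5 + 1/3*4/5 = 8/15
  d_2[B] = 2/3*3/5 + 1/3*1/5 = 7/15
d_2 = (A=8/15, B=7/15)
  d_3[A] = 8/15*2/5 + 7/15*4/5 = 44/75
  d_3[B] = 8/15*3/5 + 7/15*1/5 = 31/75
d_3 = (A=44/75, B=31/75)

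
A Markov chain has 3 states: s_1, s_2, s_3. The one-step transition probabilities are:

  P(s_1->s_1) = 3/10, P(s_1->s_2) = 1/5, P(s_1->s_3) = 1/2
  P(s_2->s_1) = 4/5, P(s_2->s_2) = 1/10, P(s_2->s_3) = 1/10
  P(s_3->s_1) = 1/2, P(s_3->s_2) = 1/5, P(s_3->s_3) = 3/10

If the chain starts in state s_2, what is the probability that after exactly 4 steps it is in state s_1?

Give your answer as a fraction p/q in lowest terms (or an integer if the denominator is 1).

Computing P^4 by repeated multiplication:
P^1 =
  s_1: [3/10, 1/5, 1/2]
  s_2: [4/5, 1/10, 1/10]
  s_3: [1/2, 1/5, 3/10]
P^2 =
  s_1: [1/2, 9/50, 8/25]
  s_2: [37/100, 19/100, 11/25]
  s_3: [23/50, 9/50, 9/25]
P^3 =
  s_1: [227/500, 91/500, 91/250]
  s_2: [483/1000, 181/1000, 42/125]
  s_3: [231/500, 91/500, 89/250]
P^4 =
  s_1: [2319/5000, 909/5000, 443/1250]
  s_2: [4577/10000, 1819/10000, 901/2500]
  s_3: [2311/5000, 909/5000, 89/250]

(P^4)[s_2 -> s_1] = 4577/10000

Answer: 4577/10000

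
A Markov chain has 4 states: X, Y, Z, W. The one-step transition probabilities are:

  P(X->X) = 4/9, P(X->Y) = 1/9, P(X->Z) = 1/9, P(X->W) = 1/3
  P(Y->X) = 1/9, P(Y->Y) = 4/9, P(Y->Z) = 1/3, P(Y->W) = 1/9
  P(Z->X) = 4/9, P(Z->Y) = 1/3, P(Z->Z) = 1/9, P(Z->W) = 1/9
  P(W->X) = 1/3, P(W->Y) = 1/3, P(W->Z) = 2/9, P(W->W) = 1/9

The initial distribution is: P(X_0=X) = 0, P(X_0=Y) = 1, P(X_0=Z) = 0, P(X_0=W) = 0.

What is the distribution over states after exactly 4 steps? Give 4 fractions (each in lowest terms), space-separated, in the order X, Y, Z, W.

Answer: 2111/6561 1961/6561 436/2187 1181/6561

Derivation:
Propagating the distribution step by step (d_{t+1} = d_t * P):
d_0 = (X=0, Y=1, Z=0, W=0)
  d_1[X] = 0*4/9 + 1*1/9 + 0*4/9 + 0*1/3 = 1/9
  d_1[Y] = 0*1/9 + 1*4/9 + 0*1/3 + 0*1/3 = 4/9
  d_1[Z] = 0*1/9 + 1*1/3 + 0*1/9 + 0*2/9 = 1/3
  d_1[W] = 0*1/3 + 1*1/9 + 0*1/9 + 0*1/9 = 1/9
d_1 = (X=1/9, Y=4/9, Z=1/3, W=1/9)
  d_2[X] = 1/9*4/9 + 4/9*1/9 + 1/3*4/9 + 1/9*1/3 = 23/81
  d_2[Y] = 1/9*1/9 + 4/9*4/9 + 1/3*1/3 + 1/9*1/3 = 29/81
  d_2[Z] = 1/9*1/9 + 4/9*1/3 + 1/3*1/9 + 1/9*2/9 = 2/9
  d_2[W] = 1/9*1/3 + 4/9*1/9 + 1/3*1/9 + 1/9*1/9 = 11/81
d_2 = (X=23/81, Y=29/81, Z=2/9, W=11/81)
  d_3[X] = 23/81*4/9 + 29/81*1/9 + 2/9*4/9 + 11/81*1/3 = 226/729
  d_3[Y] = 23/81*1/9 + 29/81*4/9 + 2/9*1/3 + 11/81*1/3 = 226/729
  d_3[Z] = 23/81*1/9 + 29/81*1/3 + 2/9*1/9 + 11/81*2/9 = 50/243
  d_3[W] = 23/81*1/3 + 29/81*1/9 + 2/9*1/9 + 11/81*1/9 = 127/729
d_3 = (X=226/729, Y=226/729, Z=50/243, W=127/729)
  d_4[X] = 226/729*4/9 + 226/729*1/9 + 50/243*4/9 + 127/729*1/3 = 2111/6561
  d_4[Y] = 226/729*1/9 + 226/729*4/9 + 50/243*1/3 + 127/729*1/3 = 1961/6561
  d_4[Z] = 226/729*1/9 + 226/729*1/3 + 50/243*1/9 + 127/729*2/9 = 436/2187
  d_4[W] = 226/729*1/3 + 226/729*1/9 + 50/243*1/9 + 127/729*1/9 = 1181/6561
d_4 = (X=2111/6561, Y=1961/6561, Z=436/2187, W=1181/6561)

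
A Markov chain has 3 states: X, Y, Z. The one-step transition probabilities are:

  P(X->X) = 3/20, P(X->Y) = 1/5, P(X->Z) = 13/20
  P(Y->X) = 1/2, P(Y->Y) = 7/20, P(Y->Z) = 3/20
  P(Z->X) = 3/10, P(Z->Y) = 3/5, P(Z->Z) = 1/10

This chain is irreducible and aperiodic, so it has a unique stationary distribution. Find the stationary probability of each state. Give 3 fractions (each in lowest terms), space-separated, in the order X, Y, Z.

The stationary distribution satisfies pi = pi * P, i.e.:
  pi_X = 3/20*pi_X + 1/2*pi_Y + 3/10*pi_Z
  pi_Y = 1/5*pi_X + 7/20*pi_Y + 3/5*pi_Z
  pi_Z = 13/20*pi_X + 3/20*pi_Y + 1/10*pi_Z
with normalization: pi_X + pi_Y + pi_Z = 1.

Using the first 2 balance equations plus normalization, the linear system A*pi = b is:
  [-17/20, 1/2, 3/10] . pi = 0
  [1/5, -13/20, 3/5] . pi = 0
  [1, 1, 1] . pi = 1

Solving yields:
  pi_X = 198/607
  pi_Y = 228/607
  pi_Z = 181/607

Verification (pi * P):
  198/607*3/20 + 228/607*1/2 + 181/607*3/10 = 198/607 = pi_X  (ok)
  198/607*1/5 + 228/607*7/20 + 181/607*3/5 = 228/607 = pi_Y  (ok)
  198/607*13/20 + 228/607*3/20 + 181/607*1/10 = 181/607 = pi_Z  (ok)

Answer: 198/607 228/607 181/607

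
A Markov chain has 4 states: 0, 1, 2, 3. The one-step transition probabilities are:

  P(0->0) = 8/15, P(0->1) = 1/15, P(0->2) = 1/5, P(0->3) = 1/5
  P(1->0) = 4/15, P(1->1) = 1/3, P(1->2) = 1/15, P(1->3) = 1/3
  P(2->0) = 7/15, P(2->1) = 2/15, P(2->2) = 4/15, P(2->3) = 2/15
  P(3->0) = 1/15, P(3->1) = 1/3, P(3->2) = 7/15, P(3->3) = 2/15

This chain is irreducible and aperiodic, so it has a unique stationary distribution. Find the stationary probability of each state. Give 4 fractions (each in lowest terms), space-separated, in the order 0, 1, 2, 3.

The stationary distribution satisfies pi = pi * P, i.e.:
  pi_0 = 8/15*pi_0 + 4/15*pi_1 + 7/15*pi_2 + 1/15*pi_3
  pi_1 = 1/15*pi_0 + 1/3*pi_1 + 2/15*pi_2 + 1/3*pi_3
  pi_2 = 1/5*pi_0 + 1/15*pi_1 + 4/15*pi_2 + 7/15*pi_3
  pi_3 = 1/5*pi_0 + 1/3*pi_1 + 2/15*pi_2 + 2/15*pi_3
with normalization: pi_0 + pi_1 + pi_2 + pi_3 = 1.

Using the first 3 balance equations plus normalization, the linear system A*pi = b is:
  [-7/15, 4/15, 7/15, 1/15] . pi = 0
  [1/15, -2/3, 2/15, 1/3] . pi = 0
  [1/5, 1/15, -11/15, 7/15] . pi = 0
  [1, 1, 1, 1] . pi = 1

Solving yields:
  pi_0 = 101/268
  pi_1 = 37/201
  pi_2 = 49/201
  pi_3 = 157/804

Verification (pi * P):
  101/268*8/15 + 37/201*4/15 + 49/201*7/15 + 157/804*1/15 = 101/268 = pi_0  (ok)
  101/268*1/15 + 37/201*1/3 + 49/201*2/15 + 157/804*1/3 = 37/201 = pi_1  (ok)
  101/268*1/5 + 37/201*1/15 + 49/201*4/15 + 157/804*7/15 = 49/201 = pi_2  (ok)
  101/268*1/5 + 37/201*1/3 + 49/201*2/15 + 157/804*2/15 = 157/804 = pi_3  (ok)

Answer: 101/268 37/201 49/201 157/804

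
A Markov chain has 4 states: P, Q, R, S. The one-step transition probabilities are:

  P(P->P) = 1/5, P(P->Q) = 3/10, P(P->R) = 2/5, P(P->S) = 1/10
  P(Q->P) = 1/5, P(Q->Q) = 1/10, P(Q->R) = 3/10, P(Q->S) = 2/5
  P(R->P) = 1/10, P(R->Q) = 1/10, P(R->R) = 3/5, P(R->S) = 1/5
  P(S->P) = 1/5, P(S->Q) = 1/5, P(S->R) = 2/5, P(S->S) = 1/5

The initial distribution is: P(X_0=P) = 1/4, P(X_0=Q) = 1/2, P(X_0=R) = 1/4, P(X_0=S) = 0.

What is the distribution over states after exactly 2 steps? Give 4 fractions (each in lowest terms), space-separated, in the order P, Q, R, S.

Propagating the distribution step by step (d_{t+1} = d_t * P):
d_0 = (P=1/4, Q=1/2, R=1/4, S=0)
  d_1[P] = 1/4*1/5 + 1/2*1/5 + 1/4*1/10 + 0*1/5 = 7/40
  d_1[Q] = 1/4*3/10 + 1/2*1/10 + 1/4*1/10 + 0*1/5 = 3/20
  d_1[R] = 1/4*2/5 + 1/2*3/10 + 1/4*3/5 + 0*2/5 = 2/5
  d_1[S] = 1/4*1/10 + 1/2*2/5 + 1/4*1/5 + 0*1/5 = 11/40
d_1 = (P=7/40, Q=3/20, R=2/5, S=11/40)
  d_2[P] = 7/40*1/5 + 3/20*1/5 + 2/5*1/10 + 11/40*1/5 = 4/25
  d_2[Q] = 7/40*3/10 + 3/20*1/10 + 2/5*1/10 + 11/40*1/5 = 13/80
  d_2[R] = 7/40*2/5 + 3/20*3/10 + 2/5*3/5 + 11/40*2/5 = 93/200
  d_2[S] = 7/40*1/10 + 3/20*2/5 + 2/5*1/5 + 11/40*1/5 = 17/80
d_2 = (P=4/25, Q=13/80, R=93/200, S=17/80)

Answer: 4/25 13/80 93/200 17/80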